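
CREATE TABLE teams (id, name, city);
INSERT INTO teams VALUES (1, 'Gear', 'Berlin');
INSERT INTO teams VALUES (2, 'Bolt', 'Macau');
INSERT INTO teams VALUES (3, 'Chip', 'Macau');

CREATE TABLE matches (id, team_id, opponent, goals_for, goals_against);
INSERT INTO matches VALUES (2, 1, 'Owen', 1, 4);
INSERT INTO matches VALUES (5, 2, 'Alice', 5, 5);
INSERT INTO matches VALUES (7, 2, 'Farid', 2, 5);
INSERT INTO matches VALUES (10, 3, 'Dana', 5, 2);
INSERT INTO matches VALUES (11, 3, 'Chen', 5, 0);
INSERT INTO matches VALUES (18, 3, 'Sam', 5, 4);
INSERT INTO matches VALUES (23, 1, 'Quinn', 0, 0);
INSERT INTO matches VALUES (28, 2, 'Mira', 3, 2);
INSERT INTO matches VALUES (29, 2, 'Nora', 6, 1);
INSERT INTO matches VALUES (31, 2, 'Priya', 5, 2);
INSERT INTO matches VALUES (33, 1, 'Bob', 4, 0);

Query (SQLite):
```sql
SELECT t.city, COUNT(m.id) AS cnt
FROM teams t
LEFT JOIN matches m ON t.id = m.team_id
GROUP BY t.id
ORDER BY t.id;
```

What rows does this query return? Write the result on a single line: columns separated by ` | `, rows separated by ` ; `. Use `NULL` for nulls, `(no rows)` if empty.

LEFT JOIN keeps every teams row; unmatched ones get NULL for matches columns.
Group by teams.id and compute COUNT(m.id). COUNT(col) of an all-NULL group is 0.
  1: ids {2, 23, 33} → COUNT(m.id)=3
  2: ids {5, 7, 28, 29, 31} → COUNT(m.id)=5
  3: ids {10, 11, 18} → COUNT(m.id)=3

Berlin | 3 ; Macau | 5 ; Macau | 3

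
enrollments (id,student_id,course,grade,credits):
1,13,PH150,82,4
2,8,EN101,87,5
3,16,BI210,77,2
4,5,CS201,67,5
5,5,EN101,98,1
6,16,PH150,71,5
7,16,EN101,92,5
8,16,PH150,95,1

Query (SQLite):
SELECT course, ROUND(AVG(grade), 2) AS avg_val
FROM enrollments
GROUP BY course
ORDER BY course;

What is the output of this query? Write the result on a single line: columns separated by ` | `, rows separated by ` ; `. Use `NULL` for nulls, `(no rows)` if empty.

Partition enrollments by course; compute ROUND(AVG(grade), 2) within each group.
  BI210: ids {3} → ROUND(AVG(grade), 2)=77
  CS201: ids {4} → ROUND(AVG(grade), 2)=67
  EN101: ids {2, 5, 7} → ROUND(AVG(grade), 2)=92.33
  PH150: ids {1, 6, 8} → ROUND(AVG(grade), 2)=82.67

BI210 | 77 ; CS201 | 67 ; EN101 | 92.33 ; PH150 | 82.67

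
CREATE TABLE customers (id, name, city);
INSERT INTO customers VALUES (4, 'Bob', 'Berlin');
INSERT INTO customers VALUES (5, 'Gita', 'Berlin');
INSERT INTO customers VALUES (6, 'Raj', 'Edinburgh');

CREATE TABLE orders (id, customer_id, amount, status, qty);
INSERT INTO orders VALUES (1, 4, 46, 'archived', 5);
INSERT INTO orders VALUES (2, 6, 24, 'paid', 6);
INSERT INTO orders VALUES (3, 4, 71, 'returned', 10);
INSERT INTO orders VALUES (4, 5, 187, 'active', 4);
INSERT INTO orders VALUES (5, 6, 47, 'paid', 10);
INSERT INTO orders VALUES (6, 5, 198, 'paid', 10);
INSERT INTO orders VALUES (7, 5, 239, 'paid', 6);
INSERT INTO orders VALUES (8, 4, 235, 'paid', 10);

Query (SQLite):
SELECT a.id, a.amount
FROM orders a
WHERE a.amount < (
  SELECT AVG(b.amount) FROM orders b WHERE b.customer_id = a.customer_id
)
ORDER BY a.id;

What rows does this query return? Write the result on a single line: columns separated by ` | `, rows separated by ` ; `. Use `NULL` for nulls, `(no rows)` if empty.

For each orders row a, compute AVG(amount) over rows sharing a.customer_id.
Keep row a if a.amount < that per-group AVG.
  customer_id=4: AVG(amount) = 117.333333
  customer_id=5: AVG(amount) = 208.0
  customer_id=6: AVG(amount) = 35.5

1 | 46 ; 2 | 24 ; 3 | 71 ; 4 | 187 ; 6 | 198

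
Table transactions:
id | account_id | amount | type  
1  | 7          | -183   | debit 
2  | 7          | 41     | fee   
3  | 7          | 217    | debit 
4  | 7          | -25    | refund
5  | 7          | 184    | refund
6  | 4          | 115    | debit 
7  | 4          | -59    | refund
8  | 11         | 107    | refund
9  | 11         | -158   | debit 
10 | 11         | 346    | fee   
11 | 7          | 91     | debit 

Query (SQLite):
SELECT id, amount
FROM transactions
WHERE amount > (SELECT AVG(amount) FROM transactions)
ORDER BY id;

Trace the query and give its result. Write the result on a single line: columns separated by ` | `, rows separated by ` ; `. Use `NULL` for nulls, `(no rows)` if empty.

Scalar subquery: AVG(amount) over all transactions rows = 61.454545 (≈; comparison uses full precision).
Keep rows where amount > that value.

3 | 217 ; 5 | 184 ; 6 | 115 ; 8 | 107 ; 10 | 346 ; 11 | 91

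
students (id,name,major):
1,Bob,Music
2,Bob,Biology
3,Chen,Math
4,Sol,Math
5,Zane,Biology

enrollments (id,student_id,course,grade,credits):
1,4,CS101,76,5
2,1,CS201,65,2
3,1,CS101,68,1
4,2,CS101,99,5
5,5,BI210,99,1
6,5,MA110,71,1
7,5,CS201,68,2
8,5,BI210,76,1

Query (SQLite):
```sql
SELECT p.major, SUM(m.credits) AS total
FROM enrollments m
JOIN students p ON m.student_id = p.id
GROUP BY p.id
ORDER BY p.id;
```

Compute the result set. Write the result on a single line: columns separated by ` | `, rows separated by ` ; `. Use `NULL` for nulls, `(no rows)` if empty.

Music | 3 ; Biology | 5 ; Math | 5 ; Biology | 5

Join each enrollments row to its students via student_id.
Group joined rows by students.id; compute SUM(m.credits) per group.
  1: ids {2, 3} → SUM(m.credits)=3
  2: ids {4} → SUM(m.credits)=5
  4: ids {1} → SUM(m.credits)=5
  5: ids {5, 6, 7, 8} → SUM(m.credits)=5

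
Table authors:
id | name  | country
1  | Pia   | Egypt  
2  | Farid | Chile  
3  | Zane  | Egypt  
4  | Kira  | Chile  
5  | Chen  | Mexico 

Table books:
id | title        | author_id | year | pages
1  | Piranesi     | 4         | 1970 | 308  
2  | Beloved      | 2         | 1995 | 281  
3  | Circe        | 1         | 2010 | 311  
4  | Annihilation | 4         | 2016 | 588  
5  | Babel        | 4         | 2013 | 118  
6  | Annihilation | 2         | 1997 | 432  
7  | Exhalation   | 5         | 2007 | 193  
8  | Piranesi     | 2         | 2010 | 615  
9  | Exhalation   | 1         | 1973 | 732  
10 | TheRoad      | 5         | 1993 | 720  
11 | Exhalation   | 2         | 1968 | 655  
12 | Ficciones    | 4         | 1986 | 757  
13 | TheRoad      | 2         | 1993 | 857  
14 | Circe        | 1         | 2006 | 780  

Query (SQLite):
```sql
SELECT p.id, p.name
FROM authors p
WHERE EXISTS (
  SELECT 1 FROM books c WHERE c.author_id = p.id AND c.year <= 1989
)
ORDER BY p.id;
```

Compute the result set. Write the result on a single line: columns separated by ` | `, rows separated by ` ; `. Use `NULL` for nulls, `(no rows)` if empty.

1 | Pia ; 2 | Farid ; 4 | Kira

For each authors row, check whether any books with matching author_id has year <= 1989.
Keep rows where that is true.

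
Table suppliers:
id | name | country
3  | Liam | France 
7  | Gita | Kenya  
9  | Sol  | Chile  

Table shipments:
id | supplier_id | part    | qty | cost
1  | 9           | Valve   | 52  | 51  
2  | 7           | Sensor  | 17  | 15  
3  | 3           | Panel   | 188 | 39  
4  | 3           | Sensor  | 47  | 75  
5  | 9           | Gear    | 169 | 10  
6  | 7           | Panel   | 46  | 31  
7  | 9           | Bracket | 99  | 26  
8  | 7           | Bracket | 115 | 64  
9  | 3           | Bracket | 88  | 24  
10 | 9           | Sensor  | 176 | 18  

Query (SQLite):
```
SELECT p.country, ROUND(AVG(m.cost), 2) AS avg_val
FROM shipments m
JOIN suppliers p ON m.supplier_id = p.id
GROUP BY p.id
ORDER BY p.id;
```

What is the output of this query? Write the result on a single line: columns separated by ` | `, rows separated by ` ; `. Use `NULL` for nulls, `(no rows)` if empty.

France | 46 ; Kenya | 36.67 ; Chile | 26.25

Join each shipments row to its suppliers via supplier_id.
Group joined rows by suppliers.id; compute ROUND(AVG(m.cost), 2) per group.
  3: ids {3, 4, 9} → ROUND(AVG(m.cost), 2)=46
  7: ids {2, 6, 8} → ROUND(AVG(m.cost), 2)=36.67
  9: ids {1, 5, 7, 10} → ROUND(AVG(m.cost), 2)=26.25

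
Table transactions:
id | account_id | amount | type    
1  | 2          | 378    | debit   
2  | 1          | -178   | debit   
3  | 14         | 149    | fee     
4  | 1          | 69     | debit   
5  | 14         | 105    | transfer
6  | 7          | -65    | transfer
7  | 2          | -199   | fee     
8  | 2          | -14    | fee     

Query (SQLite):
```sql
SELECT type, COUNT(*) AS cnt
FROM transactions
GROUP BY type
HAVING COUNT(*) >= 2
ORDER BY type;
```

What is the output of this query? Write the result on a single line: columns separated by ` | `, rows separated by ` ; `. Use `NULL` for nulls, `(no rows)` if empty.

Partition transactions by type; compute COUNT(*) within each group.
HAVING: keep groups with count ≥ 2.
  debit: ids {1, 2, 4} → COUNT(*)=3
  fee: ids {3, 7, 8} → COUNT(*)=3
  transfer: ids {5, 6} → COUNT(*)=2

debit | 3 ; fee | 3 ; transfer | 2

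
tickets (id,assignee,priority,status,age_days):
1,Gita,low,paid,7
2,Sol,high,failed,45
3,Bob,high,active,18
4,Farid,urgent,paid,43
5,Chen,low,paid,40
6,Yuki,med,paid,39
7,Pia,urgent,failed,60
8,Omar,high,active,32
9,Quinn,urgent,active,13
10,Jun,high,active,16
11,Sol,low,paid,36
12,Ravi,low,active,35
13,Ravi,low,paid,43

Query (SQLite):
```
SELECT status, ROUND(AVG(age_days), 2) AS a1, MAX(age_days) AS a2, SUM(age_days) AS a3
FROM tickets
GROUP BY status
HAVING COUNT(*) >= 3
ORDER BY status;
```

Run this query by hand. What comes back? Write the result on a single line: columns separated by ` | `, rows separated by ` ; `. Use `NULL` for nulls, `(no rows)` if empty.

active | 22.8 | 35 | 114 ; paid | 34.67 | 43 | 208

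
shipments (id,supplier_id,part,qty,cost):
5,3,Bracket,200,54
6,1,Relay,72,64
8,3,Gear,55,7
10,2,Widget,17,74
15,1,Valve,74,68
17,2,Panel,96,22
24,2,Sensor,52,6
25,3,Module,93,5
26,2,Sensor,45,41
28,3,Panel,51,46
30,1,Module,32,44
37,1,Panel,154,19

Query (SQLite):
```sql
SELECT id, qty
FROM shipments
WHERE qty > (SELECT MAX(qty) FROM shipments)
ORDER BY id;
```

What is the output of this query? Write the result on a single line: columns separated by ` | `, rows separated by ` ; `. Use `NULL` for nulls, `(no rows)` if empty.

(no rows)

Scalar subquery: MAX(qty) over all shipments rows = 200.
Keep rows where qty > that value.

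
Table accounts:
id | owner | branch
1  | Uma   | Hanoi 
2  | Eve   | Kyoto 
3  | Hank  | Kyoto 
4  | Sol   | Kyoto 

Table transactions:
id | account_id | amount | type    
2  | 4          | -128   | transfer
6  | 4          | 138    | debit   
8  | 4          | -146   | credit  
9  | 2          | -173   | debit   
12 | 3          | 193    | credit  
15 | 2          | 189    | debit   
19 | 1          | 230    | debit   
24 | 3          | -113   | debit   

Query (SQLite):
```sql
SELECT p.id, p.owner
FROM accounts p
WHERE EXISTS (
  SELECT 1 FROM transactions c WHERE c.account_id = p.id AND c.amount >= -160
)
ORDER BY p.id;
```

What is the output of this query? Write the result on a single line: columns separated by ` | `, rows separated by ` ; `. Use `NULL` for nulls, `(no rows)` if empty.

1 | Uma ; 2 | Eve ; 3 | Hank ; 4 | Sol

For each accounts row, check whether any transactions with matching account_id has amount >= -160.
Keep rows where that is true.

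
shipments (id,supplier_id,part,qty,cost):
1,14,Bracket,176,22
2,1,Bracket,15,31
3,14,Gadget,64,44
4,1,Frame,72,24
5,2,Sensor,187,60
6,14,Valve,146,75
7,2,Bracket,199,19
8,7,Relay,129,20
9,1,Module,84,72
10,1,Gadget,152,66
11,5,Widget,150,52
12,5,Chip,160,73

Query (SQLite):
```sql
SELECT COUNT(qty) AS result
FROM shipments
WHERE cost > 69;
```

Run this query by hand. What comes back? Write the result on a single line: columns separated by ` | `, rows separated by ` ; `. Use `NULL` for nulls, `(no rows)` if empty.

3

Rows where cost > 69 → qty values: [146, 84, 160].
COUNT(qty) counts non-NULL values → 3.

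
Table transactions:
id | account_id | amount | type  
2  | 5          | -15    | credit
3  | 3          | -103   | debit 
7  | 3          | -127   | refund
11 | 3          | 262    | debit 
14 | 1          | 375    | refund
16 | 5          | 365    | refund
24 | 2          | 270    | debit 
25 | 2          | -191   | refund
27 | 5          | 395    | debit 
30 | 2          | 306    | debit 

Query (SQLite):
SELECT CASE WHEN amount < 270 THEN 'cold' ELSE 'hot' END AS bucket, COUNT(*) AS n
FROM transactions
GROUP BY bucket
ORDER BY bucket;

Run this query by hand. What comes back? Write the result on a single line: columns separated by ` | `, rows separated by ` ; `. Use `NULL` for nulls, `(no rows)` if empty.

Bucket rows by amount < 270 → 'cold' else 'hot'; count each bucket.

cold | 5 ; hot | 5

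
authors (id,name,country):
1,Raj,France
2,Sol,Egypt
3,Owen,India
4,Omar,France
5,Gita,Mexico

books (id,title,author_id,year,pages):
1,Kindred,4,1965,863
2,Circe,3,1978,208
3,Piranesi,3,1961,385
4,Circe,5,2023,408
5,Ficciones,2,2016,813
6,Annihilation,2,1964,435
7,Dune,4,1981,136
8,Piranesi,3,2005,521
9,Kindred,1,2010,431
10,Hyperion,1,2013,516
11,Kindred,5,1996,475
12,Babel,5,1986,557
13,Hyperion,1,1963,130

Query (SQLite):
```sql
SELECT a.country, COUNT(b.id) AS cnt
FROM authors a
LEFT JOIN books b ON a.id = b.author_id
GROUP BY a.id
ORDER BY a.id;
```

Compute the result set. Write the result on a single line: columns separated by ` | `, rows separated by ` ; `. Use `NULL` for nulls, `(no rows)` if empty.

France | 3 ; Egypt | 2 ; India | 3 ; France | 2 ; Mexico | 3

LEFT JOIN keeps every authors row; unmatched ones get NULL for books columns.
Group by authors.id and compute COUNT(b.id). COUNT(col) of an all-NULL group is 0.
  1: ids {9, 10, 13} → COUNT(b.id)=3
  2: ids {5, 6} → COUNT(b.id)=2
  3: ids {2, 3, 8} → COUNT(b.id)=3
  4: ids {1, 7} → COUNT(b.id)=2
  5: ids {4, 11, 12} → COUNT(b.id)=3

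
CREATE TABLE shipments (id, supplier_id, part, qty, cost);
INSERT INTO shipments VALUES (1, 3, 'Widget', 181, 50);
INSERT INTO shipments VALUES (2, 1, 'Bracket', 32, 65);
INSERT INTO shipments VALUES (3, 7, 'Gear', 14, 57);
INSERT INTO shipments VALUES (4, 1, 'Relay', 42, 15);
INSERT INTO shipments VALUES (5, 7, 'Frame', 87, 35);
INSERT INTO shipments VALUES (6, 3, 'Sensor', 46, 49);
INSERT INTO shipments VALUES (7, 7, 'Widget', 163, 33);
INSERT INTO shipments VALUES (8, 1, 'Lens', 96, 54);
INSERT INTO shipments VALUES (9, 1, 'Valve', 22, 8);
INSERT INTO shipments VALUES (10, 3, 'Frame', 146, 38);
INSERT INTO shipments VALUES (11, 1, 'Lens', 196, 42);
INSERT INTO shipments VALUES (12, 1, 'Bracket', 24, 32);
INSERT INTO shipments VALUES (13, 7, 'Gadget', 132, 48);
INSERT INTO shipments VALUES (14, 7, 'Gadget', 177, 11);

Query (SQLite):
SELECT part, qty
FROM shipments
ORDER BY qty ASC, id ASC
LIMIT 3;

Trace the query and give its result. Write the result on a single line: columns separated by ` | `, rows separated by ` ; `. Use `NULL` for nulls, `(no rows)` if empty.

Sort by qty asc, tiebreak id asc: (14, id=3), (22, id=9), (24, id=12), (32, id=2), (42, id=4), (46, id=6) …. Take first 3.

Gear | 14 ; Valve | 22 ; Bracket | 24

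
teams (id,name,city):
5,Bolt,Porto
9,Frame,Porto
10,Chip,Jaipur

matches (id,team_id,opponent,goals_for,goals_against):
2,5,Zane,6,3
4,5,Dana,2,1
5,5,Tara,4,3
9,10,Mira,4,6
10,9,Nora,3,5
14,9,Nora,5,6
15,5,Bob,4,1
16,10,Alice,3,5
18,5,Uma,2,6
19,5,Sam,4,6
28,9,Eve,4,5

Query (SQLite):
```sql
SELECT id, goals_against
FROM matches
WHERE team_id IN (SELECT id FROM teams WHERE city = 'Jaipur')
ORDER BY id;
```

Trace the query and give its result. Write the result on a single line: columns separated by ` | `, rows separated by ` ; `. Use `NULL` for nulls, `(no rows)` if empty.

9 | 6 ; 16 | 5

Inner query: teams.id where city = 'Jaipur'.
Outer: keep matches rows whose team_id is in that set.
Inner query → {10}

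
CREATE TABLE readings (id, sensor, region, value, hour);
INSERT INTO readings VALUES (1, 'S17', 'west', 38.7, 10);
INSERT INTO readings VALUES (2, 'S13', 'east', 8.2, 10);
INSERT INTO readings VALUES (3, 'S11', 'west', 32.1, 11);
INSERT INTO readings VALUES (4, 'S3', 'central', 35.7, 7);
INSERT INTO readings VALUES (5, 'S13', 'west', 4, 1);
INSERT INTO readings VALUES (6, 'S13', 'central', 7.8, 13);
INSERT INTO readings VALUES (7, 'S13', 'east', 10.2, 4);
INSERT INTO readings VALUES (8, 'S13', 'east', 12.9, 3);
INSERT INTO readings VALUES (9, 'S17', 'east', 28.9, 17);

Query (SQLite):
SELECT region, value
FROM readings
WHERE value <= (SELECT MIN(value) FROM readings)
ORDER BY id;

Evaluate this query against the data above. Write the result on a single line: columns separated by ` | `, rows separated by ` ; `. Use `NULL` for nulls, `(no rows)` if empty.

west | 4

Scalar subquery: MIN(value) over all readings rows = 4.0.
Keep rows where value <= that value.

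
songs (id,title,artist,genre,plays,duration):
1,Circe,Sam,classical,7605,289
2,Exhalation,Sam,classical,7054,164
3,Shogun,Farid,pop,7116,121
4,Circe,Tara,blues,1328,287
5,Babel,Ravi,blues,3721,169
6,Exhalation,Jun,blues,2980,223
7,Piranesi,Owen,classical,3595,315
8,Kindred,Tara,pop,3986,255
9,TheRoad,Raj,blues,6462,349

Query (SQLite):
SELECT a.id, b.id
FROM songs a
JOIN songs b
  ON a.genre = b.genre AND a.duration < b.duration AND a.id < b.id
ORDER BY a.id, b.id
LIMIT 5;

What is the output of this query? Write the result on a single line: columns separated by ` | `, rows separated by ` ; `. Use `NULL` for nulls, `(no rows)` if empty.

Pairs (a,b) with same genre, a.duration < b.duration, a.id < b.id.
genre groups: blues:{4,5,6,9} classical:{1,2,7} pop:{3,8}
Ordered by (a.id, b.id); first 5.

1 | 7 ; 2 | 7 ; 3 | 8 ; 4 | 9 ; 5 | 6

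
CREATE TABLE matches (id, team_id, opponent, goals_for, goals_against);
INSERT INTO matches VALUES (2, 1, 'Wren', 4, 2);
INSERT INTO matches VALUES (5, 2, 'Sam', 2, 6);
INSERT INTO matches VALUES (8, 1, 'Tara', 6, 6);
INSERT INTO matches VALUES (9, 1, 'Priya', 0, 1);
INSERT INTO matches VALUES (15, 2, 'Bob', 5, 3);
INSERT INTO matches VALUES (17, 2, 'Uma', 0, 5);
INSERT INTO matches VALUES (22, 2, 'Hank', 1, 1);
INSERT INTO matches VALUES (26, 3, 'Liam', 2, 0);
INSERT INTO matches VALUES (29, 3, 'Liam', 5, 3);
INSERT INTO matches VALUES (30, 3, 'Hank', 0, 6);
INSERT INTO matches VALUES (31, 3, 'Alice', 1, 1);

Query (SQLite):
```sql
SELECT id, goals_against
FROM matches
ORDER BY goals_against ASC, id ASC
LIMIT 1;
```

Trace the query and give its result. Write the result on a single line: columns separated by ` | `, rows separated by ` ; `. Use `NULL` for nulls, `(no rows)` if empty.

Sort by goals_against asc, tiebreak id asc: (0, id=26), (1, id=9), (1, id=22), (1, id=31) …. Take first 1.

26 | 0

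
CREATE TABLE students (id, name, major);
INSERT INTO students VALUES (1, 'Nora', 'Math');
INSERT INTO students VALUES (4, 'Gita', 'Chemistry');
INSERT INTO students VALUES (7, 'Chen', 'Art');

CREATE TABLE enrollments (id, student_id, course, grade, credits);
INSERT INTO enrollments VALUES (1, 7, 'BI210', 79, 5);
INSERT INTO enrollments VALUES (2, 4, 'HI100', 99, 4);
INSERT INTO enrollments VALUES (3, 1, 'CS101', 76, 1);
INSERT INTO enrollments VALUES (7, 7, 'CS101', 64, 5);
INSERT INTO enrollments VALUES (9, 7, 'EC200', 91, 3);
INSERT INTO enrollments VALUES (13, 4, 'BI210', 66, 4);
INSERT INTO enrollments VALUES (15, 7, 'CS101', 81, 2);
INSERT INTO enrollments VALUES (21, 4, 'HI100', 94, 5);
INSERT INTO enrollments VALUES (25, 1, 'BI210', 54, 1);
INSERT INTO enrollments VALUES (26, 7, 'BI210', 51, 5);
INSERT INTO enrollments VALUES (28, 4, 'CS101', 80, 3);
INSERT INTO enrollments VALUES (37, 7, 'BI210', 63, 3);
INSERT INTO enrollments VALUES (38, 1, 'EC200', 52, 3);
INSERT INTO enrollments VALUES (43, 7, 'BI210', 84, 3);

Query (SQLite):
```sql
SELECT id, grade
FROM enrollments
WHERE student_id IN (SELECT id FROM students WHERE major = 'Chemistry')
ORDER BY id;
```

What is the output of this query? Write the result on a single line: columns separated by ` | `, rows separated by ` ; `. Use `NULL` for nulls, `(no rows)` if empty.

2 | 99 ; 13 | 66 ; 21 | 94 ; 28 | 80

Inner query: students.id where major = 'Chemistry'.
Outer: keep enrollments rows whose student_id is in that set.
Inner query → {4}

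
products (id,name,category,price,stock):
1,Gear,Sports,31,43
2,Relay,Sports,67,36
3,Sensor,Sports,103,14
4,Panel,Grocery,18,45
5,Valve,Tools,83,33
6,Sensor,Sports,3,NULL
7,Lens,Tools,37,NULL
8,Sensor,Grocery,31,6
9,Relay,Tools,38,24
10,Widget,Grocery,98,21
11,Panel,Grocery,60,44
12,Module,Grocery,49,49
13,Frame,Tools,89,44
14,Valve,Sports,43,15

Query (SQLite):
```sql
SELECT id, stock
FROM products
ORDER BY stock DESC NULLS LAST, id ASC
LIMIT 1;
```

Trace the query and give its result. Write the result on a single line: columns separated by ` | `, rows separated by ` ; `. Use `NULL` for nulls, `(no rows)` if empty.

12 | 49

Sort by stock desc, tiebreak id asc: (49, id=12), (45, id=4), (44, id=11), (44, id=13) …. Take first 1.
NULLS LAST: NULL stock rows go after all non-NULL rows (among themselves ordered by id asc).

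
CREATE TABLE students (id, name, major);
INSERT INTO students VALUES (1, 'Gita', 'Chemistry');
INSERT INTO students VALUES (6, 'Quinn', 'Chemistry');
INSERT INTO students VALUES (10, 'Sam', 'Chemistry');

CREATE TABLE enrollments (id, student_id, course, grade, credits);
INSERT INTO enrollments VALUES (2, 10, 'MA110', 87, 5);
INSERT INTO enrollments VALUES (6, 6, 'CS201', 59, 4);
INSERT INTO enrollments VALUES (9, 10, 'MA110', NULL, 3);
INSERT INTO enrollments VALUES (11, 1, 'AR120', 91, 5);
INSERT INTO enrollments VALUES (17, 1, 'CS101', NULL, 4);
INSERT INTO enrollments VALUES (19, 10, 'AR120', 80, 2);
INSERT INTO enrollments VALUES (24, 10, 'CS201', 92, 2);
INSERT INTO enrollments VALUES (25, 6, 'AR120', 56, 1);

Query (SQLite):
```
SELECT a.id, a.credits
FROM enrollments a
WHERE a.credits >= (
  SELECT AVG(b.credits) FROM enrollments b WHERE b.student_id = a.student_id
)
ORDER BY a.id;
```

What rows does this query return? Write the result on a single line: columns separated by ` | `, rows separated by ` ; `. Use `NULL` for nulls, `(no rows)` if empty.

For each enrollments row a, compute AVG(credits) over rows sharing a.student_id.
Keep row a if a.credits >= that per-group AVG.
  student_id=1: AVG(credits) = 4.5
  student_id=6: AVG(credits) = 2.5
  student_id=10: AVG(credits) = 3.0

2 | 5 ; 6 | 4 ; 9 | 3 ; 11 | 5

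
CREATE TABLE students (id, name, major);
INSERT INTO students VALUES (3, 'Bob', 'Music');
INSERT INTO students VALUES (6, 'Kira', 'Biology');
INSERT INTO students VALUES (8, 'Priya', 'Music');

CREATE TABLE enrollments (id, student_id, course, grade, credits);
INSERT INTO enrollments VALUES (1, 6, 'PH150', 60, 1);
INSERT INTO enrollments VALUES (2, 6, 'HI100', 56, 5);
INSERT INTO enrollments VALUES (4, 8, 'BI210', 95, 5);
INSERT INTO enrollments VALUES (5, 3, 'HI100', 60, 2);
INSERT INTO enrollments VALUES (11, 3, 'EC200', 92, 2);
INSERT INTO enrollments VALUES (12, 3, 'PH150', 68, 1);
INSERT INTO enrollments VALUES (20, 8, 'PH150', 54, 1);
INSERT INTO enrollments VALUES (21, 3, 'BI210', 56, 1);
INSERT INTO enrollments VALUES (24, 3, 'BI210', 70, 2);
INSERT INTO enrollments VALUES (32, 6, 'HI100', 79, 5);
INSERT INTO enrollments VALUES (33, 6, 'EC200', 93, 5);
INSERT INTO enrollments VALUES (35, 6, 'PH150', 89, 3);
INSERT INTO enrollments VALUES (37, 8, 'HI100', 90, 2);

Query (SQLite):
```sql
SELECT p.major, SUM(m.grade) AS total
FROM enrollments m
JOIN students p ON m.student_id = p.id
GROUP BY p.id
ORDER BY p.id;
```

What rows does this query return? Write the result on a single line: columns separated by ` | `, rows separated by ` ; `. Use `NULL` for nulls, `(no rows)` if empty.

Join each enrollments row to its students via student_id.
Group joined rows by students.id; compute SUM(m.grade) per group.
  3: ids {5, 11, 12, 21, 24} → SUM(m.grade)=346
  6: ids {1, 2, 32, 33, 35} → SUM(m.grade)=377
  8: ids {4, 20, 37} → SUM(m.grade)=239

Music | 346 ; Biology | 377 ; Music | 239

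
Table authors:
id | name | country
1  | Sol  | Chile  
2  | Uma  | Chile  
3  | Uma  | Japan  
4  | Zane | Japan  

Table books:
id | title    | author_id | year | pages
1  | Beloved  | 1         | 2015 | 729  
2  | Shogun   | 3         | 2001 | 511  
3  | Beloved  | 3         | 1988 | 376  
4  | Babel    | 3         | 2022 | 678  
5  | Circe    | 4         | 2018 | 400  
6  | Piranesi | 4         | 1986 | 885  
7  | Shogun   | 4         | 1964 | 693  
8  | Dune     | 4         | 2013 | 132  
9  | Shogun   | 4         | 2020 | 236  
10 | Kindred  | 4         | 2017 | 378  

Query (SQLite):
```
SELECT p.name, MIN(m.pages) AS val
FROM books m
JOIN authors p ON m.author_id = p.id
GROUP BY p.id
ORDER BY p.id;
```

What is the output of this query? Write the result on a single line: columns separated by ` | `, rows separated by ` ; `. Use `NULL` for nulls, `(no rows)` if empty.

Join each books row to its authors via author_id.
Group joined rows by authors.id; compute MIN(m.pages) per group.
  1: ids {1} → MIN(m.pages)=729
  3: ids {2, 3, 4} → MIN(m.pages)=376
  4: ids {5, 6, 7, 8, 9, 10} → MIN(m.pages)=132

Sol | 729 ; Uma | 376 ; Zane | 132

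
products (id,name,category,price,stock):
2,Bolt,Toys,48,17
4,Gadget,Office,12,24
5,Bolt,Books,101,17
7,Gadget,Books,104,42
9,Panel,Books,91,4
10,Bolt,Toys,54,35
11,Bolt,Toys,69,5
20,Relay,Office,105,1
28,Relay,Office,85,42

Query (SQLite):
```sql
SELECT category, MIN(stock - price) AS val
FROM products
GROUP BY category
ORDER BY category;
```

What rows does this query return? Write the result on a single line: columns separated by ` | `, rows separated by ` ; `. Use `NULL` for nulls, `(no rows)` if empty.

For each row compute stock - price.
Group by category; take MIN of the expression per group.
  Books: ids {5, 7, 9} → MIN(stock - price)=-87
  Office: ids {4, 20, 28} → MIN(stock - price)=-104
  Toys: ids {2, 10, 11} → MIN(stock - price)=-64

Books | -87 ; Office | -104 ; Toys | -64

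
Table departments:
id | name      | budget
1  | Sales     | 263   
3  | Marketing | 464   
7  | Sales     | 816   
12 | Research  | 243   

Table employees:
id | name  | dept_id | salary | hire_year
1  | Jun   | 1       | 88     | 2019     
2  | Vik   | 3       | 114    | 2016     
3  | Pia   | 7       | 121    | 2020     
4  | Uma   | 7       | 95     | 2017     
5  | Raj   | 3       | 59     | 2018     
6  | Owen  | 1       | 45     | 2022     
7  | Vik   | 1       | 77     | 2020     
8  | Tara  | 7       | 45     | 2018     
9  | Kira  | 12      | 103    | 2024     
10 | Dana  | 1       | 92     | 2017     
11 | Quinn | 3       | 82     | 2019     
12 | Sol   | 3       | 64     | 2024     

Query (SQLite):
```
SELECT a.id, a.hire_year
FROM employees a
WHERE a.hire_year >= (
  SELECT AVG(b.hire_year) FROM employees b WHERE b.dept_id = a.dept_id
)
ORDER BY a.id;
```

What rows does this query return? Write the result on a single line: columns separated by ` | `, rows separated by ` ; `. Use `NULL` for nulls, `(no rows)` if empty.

3 | 2020 ; 6 | 2022 ; 7 | 2020 ; 9 | 2024 ; 12 | 2024

For each employees row a, compute AVG(hire_year) over rows sharing a.dept_id.
Keep row a if a.hire_year >= that per-group AVG.
  dept_id=1: AVG(hire_year) = 2019.5
  dept_id=3: AVG(hire_year) = 2019.25
  dept_id=7: AVG(hire_year) = 2018.333333
  dept_id=12: AVG(hire_year) = 2024.0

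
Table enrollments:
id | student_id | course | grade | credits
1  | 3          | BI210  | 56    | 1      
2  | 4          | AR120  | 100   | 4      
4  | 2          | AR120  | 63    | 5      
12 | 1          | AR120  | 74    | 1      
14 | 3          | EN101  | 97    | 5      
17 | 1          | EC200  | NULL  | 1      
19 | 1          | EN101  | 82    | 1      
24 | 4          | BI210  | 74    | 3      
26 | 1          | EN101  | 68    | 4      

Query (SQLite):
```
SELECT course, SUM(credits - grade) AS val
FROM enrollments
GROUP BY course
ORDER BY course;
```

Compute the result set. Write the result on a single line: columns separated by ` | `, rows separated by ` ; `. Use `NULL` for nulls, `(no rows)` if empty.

For each row compute credits - grade.
Group by course; take SUM of the expression per group.
  AR120: ids {2, 4, 12} → SUM(credits - grade)=-227
  BI210: ids {1, 24} → SUM(credits - grade)=-126
  EC200: ids {17} → SUM(credits - grade)=NULL
  EN101: ids {14, 19, 26} → SUM(credits - grade)=-237

AR120 | -227 ; BI210 | -126 ; EC200 | NULL ; EN101 | -237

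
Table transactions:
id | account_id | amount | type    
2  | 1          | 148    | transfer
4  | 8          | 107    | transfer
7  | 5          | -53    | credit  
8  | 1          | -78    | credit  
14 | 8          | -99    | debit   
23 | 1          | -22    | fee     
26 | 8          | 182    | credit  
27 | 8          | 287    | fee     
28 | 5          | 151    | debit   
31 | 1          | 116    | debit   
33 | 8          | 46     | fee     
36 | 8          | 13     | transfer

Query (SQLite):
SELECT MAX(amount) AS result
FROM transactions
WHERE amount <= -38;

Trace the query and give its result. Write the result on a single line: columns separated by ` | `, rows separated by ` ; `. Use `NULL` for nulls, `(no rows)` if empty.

Rows where amount <= -38 → amount values: [-53, -78, -99].
MAX of non-NULL values = -53.

-53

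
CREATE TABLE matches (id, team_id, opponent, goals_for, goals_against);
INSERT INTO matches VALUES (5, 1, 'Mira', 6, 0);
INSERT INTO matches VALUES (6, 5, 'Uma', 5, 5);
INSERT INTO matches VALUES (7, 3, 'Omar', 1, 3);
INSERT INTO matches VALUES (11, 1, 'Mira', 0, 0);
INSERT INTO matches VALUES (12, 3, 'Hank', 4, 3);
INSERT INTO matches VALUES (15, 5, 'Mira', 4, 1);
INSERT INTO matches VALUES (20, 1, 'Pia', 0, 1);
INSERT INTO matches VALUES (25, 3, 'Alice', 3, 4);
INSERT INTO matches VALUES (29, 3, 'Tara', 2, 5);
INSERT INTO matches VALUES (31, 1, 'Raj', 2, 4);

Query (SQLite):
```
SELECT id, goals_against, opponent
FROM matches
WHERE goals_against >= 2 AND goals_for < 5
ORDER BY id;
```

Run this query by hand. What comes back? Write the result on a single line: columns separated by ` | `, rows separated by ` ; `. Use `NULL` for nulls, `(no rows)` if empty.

7 | 3 | Omar ; 12 | 3 | Hank ; 25 | 4 | Alice ; 29 | 5 | Tara ; 31 | 4 | Raj

goals_against >= 2: ids {6, 7, 12, 25, 29, 31}
goals_for < 5: ids {7, 11, 12, 15, 20, 25, 29, 31}
Combine with AND.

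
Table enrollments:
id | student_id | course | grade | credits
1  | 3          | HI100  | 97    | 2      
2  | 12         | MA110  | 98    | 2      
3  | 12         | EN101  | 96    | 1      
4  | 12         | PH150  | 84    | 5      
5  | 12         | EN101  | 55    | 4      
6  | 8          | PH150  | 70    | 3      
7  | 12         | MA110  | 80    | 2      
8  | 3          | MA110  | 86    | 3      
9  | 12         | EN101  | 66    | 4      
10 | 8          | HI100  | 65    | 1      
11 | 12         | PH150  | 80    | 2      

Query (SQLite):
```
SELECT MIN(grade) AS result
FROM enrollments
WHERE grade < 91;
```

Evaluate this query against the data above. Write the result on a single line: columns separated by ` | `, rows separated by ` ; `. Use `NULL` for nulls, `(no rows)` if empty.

Rows where grade < 91 → grade values: [84, 55, 70, 80, 86, 66, 65, 80].
MIN of non-NULL values = 55.

55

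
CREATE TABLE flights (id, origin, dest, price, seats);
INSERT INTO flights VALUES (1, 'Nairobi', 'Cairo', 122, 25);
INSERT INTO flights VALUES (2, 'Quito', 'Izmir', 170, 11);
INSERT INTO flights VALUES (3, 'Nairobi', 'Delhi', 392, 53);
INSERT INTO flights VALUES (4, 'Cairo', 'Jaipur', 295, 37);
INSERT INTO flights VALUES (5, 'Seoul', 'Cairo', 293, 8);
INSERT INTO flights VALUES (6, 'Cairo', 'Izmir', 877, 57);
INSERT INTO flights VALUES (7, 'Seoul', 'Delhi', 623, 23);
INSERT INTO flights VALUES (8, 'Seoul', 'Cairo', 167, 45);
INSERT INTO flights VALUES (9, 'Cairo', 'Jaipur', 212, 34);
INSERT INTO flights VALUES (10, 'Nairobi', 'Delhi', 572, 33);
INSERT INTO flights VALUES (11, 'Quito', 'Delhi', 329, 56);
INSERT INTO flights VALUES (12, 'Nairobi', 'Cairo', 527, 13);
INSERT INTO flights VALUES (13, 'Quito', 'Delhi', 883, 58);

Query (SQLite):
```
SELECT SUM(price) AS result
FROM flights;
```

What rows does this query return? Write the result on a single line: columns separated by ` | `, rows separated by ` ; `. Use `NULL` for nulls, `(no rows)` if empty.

5462

All price values: [122, 170, 392, 295, 293, 877, 623, 167, 212, 572, 329, 527, 883].
SUM of non-NULL values = 5462.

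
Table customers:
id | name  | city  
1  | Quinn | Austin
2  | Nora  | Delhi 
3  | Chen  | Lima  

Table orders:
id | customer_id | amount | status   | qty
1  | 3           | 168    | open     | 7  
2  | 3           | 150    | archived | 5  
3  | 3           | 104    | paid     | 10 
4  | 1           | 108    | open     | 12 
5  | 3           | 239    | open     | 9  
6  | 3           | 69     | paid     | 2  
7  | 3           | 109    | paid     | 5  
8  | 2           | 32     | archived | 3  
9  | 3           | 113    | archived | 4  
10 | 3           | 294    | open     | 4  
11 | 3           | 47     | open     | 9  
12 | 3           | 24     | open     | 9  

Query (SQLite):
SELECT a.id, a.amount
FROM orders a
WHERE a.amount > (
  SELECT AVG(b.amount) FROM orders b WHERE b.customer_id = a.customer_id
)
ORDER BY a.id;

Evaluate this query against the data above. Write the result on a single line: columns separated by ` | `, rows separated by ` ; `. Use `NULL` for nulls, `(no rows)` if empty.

For each orders row a, compute AVG(amount) over rows sharing a.customer_id.
Keep row a if a.amount > that per-group AVG.
  customer_id=1: AVG(amount) = 108.0
  customer_id=2: AVG(amount) = 32.0
  customer_id=3: AVG(amount) = 131.7

1 | 168 ; 2 | 150 ; 5 | 239 ; 10 | 294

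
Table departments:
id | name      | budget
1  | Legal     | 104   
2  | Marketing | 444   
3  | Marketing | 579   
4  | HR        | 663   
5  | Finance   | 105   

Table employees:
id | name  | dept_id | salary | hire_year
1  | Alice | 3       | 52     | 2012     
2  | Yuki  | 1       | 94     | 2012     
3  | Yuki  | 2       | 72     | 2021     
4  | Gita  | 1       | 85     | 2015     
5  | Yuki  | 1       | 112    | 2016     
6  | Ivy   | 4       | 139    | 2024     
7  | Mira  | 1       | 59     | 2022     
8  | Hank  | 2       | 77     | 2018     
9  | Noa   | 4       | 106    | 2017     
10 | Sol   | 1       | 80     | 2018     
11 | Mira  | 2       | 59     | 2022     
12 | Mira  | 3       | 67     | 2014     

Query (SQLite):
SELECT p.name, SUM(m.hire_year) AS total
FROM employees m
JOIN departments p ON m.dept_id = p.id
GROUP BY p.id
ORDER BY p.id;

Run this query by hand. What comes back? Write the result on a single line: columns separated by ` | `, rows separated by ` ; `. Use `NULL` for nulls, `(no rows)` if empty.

Legal | 10083 ; Marketing | 6061 ; Marketing | 4026 ; HR | 4041

Join each employees row to its departments via dept_id.
Group joined rows by departments.id; compute SUM(m.hire_year) per group.
  1: ids {2, 4, 5, 7, 10} → SUM(m.hire_year)=10083
  2: ids {3, 8, 11} → SUM(m.hire_year)=6061
  3: ids {1, 12} → SUM(m.hire_year)=4026
  4: ids {6, 9} → SUM(m.hire_year)=4041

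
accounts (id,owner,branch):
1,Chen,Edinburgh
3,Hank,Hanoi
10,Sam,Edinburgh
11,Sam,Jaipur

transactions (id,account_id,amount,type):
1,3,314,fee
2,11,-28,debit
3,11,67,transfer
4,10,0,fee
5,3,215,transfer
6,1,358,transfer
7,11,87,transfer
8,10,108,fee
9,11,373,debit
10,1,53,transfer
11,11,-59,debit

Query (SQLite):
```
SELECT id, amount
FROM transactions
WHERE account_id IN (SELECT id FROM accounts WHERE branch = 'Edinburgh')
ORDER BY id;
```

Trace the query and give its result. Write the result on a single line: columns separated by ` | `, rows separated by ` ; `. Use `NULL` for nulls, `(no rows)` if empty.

Inner query: accounts.id where branch = 'Edinburgh'.
Outer: keep transactions rows whose account_id is in that set.
Inner query → {1, 10}

4 | 0 ; 6 | 358 ; 8 | 108 ; 10 | 53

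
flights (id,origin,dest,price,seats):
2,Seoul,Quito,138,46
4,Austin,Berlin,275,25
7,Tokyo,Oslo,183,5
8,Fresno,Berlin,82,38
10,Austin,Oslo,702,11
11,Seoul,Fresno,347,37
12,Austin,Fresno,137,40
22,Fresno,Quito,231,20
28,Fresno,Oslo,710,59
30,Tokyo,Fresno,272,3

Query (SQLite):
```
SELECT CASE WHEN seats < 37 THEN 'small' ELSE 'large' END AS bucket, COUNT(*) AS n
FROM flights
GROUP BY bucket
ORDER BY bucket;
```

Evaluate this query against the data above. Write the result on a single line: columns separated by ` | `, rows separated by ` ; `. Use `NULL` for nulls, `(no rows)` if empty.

large | 5 ; small | 5

Bucket rows by seats < 37 → 'small' else 'large'; count each bucket.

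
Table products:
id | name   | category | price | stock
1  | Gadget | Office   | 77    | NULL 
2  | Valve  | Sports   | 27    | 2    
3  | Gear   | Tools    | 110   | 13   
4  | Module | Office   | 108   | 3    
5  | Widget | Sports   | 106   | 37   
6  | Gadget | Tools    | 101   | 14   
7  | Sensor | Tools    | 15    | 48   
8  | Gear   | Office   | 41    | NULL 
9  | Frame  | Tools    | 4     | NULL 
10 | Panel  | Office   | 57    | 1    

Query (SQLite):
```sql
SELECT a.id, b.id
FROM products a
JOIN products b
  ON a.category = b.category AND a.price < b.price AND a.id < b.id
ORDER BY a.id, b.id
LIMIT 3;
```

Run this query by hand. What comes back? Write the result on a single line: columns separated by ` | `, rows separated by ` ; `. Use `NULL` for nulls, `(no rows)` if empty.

1 | 4 ; 2 | 5 ; 8 | 10

Pairs (a,b) with same category, a.price < b.price, a.id < b.id.
category groups: Office:{1,4,8,10} Sports:{2,5} Tools:{3,6,7,9}
Ordered by (a.id, b.id); first 3.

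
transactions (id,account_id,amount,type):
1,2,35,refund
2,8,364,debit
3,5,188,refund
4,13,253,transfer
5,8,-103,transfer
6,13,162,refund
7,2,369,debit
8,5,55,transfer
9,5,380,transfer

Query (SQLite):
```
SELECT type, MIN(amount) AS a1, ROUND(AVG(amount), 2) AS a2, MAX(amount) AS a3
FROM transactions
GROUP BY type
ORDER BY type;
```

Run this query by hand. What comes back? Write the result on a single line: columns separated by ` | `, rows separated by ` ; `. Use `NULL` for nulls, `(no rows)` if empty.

debit | 364 | 366.5 | 369 ; refund | 35 | 128.33 | 188 ; transfer | -103 | 146.25 | 380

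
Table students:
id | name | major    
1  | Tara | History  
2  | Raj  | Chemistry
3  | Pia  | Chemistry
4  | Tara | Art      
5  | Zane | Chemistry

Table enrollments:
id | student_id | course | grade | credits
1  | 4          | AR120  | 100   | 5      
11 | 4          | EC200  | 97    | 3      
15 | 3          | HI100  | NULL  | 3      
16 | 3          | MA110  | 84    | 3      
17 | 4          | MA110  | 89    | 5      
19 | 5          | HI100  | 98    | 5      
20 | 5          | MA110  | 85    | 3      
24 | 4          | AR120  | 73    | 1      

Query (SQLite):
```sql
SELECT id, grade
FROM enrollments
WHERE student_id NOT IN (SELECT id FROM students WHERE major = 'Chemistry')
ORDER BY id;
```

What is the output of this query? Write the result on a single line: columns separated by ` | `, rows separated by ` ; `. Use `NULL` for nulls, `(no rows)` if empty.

1 | 100 ; 11 | 97 ; 17 | 89 ; 24 | 73

Inner query: students.id where major = 'Chemistry'.
Outer: keep enrollments rows whose student_id is not in that set.
Inner query → {2, 3, 5}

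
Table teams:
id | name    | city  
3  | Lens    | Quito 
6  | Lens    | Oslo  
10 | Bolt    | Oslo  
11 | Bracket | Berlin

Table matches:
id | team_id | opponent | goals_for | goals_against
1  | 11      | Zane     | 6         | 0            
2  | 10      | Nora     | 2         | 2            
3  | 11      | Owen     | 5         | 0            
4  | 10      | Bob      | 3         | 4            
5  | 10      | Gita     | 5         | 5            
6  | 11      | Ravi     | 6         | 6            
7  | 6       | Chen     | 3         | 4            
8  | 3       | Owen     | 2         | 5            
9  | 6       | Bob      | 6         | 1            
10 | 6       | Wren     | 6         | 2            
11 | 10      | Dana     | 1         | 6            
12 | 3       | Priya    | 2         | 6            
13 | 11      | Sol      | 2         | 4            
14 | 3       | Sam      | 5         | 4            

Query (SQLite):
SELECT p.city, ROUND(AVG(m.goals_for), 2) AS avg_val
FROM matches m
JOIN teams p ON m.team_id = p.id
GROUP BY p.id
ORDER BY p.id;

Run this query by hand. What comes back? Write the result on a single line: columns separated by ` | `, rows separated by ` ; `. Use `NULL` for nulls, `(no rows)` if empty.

Quito | 3 ; Oslo | 5 ; Oslo | 2.75 ; Berlin | 4.75

Join each matches row to its teams via team_id.
Group joined rows by teams.id; compute ROUND(AVG(m.goals_for), 2) per group.
  3: ids {8, 12, 14} → ROUND(AVG(m.goals_for), 2)=3
  6: ids {7, 9, 10} → ROUND(AVG(m.goals_for), 2)=5
  10: ids {2, 4, 5, 11} → ROUND(AVG(m.goals_for), 2)=2.75
  11: ids {1, 3, 6, 13} → ROUND(AVG(m.goals_for), 2)=4.75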